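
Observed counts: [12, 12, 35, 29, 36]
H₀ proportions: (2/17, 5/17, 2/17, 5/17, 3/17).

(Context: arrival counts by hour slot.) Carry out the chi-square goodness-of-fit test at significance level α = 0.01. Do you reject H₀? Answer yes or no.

n = 124; E_i = n·p_i = [14.59, 36.47, 14.59, 36.47, 21.88]
χ² = (12−14.59)²/14.59 + (12−36.47)²/36.47 + (35−14.59)²/14.59 + (29−36.47)²/36.47 + (36−21.88)²/21.88 = 56.0766
df = 4
p-value (upper-tail) = 0.00000
At α=0.01: p < α → reject H₀

reject H₀: yes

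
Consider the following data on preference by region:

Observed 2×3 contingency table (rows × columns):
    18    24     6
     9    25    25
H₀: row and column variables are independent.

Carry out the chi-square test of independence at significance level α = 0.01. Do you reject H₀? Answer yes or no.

Row totals [48, 59], col totals [27, 49, 31], n=107
χ² = (18−12.11)²/12.11 + (24−21.98)²/21.98 + (6−13.91)²/13.91 + (9−14.89)²/14.89 + (25−27.02)²/27.02 + (25−17.09)²/17.09 = 13.6793
df = 2
p-value (upper-tail) = 0.00107
At α=0.01: p < α → reject H₀

reject H₀: yes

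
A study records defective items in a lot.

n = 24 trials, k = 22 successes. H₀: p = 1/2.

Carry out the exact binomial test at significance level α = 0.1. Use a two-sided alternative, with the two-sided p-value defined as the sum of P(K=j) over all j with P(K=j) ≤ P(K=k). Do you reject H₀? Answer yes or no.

Exact binomial: n=24, k=22, p₀=1/2=0.5000
P(X=j) = C(n,j)·p₀^j·(1−p₀)^(n−j); p = Σ P(X=j) over j with P(X=j) ≤ P(X=22)
p-value (two-sided) = 0.00004
At α=0.1: p < α → reject H₀

reject H₀: yes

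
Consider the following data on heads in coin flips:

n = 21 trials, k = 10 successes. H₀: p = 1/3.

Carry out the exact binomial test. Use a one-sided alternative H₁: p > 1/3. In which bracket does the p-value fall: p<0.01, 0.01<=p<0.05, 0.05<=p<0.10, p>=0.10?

p-value bracket: p>=0.10

Exact binomial: n=21, k=10, p₀=1/3=0.3333
P(X≥10) from Σ C(n,i)·p₀^i·(1−p₀)^(n−i)
p-value (one-sided, H₁ greater) = 0.12478
→ bracket: p>=0.10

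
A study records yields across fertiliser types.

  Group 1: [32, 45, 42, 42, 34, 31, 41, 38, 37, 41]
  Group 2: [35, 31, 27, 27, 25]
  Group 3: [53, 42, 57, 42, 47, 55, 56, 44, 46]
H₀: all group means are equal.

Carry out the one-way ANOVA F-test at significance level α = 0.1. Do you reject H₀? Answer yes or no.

reject H₀: yes

Group means [38.30, 29.00, 49.11], grand mean 40.417
SSB = Σnᵢ(x̄ᵢ−x̄)² = 1376.844; SSW = ΣΣ(x−x̄ᵢ)² = 564.989
MSB = 1376.844/2 = 688.4222; MSW = 564.989/21 = 26.9042
F = MSB/MSW = 25.5879
df = (2, 21)
p-value (upper-tail) = 0.00000
At α=0.1: p < α → reject H₀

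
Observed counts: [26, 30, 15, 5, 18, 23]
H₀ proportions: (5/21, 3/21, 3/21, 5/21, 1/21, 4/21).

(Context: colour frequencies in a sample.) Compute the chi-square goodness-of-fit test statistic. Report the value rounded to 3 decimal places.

test statistic = 57.363

n = 117; E_i = n·p_i = [27.86, 16.71, 16.71, 27.86, 5.57, 22.29]
χ² = (26−27.86)²/27.86 + (30−16.71)²/16.71 + (15−16.71)²/16.71 + (5−27.86)²/27.86 + (18−5.57)²/5.57 + (23−22.29)²/22.29 = 57.3628
df = 5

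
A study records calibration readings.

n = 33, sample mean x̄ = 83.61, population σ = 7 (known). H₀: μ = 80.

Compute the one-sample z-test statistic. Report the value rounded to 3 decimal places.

test statistic = 2.963

SE = σ/√n = 7/√33 = 1.2185
z = (x̄−μ₀)/SE = (83.61−80)/1.2185 = 2.9626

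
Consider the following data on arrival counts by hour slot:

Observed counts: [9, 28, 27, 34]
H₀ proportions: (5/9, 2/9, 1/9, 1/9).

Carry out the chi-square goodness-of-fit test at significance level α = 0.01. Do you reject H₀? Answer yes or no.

reject H₀: yes

n = 98; E_i = n·p_i = [54.44, 21.78, 10.89, 10.89]
χ² = (9−54.44)²/54.44 + (28−21.78)²/21.78 + (27−10.89)²/10.89 + (34−10.89)²/10.89 = 112.6000
df = 3
p-value (upper-tail) = 0.00000
At α=0.01: p < α → reject H₀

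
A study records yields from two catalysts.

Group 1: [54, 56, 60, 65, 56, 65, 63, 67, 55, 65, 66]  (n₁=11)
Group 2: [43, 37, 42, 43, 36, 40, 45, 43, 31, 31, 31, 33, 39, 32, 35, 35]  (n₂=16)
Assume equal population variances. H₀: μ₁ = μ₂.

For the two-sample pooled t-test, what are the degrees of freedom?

df = n₁ + n₂ − 2 = 11 + 16 − 2 = 25

degrees of freedom = 25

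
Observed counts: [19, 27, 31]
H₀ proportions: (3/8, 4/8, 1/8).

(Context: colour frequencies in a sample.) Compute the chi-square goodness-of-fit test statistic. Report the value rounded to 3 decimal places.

test statistic = 54.281

n = 77; E_i = n·p_i = [28.88, 38.50, 9.62]
χ² = (19−28.88)²/28.88 + (27−38.50)²/38.50 + (31−9.62)²/9.62 = 54.2814
df = 2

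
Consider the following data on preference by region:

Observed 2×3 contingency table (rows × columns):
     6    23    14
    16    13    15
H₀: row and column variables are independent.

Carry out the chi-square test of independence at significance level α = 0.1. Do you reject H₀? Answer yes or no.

Row totals [43, 44], col totals [22, 36, 29], n=87
χ² = (6−10.87)²/10.87 + (23−17.79)²/17.79 + (14−14.33)²/14.33 + (16−11.13)²/11.13 + (13−18.21)²/18.21 + (15−14.67)²/14.67 = 7.3472
df = 2
p-value (upper-tail) = 0.02539
At α=0.1: p < α → reject H₀

reject H₀: yes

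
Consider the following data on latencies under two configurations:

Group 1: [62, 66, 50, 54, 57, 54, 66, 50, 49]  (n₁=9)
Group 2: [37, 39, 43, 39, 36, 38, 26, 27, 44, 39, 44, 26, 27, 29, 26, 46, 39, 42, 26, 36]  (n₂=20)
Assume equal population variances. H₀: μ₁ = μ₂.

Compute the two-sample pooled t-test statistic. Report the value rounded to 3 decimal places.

test statistic = 7.472

x̄₁=56.444, s₁=6.747, n₁=9
x̄₂=35.450, s₂=7.104, n₂=20
s_p² = [8·6.747² + 19·7.104²]/27 = 49.0064
SE = √(s_p²·(1/9+1/20)) = 2.8099
t = (56.444−35.450)/2.8099 = 7.4716
df = 27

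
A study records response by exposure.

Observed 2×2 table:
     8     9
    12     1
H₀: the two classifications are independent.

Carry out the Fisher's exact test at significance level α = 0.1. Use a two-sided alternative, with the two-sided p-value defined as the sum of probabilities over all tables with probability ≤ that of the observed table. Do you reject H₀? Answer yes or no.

Margins: r₁=17, r₂=13, c₁=20, c₂=10, n=30
p_obs = C(17,8)·C(13,12)/C(30,20); sum pmf over tables with pmf ≤ p_obs
p-value (two-sided) = 0.01741
At α=0.1: p < α → reject H₀

reject H₀: yes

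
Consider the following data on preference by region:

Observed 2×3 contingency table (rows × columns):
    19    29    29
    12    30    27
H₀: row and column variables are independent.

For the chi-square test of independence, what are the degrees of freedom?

df = (r−1)(c−1) = (2−1)·(3−1) = 2

degrees of freedom = 2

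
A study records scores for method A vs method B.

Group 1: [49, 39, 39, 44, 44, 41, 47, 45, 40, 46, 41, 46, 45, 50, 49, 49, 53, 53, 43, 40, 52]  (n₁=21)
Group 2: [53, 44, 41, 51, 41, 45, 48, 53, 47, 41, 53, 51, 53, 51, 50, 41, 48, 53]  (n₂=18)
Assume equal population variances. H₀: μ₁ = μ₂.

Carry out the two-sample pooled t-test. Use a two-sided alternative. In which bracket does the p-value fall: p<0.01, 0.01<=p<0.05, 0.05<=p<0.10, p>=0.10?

x̄₁=45.476, s₁=4.535, n₁=21
x̄₂=48.000, s₂=4.715, n₂=18
s_p² = [20·4.535² + 17·4.715²]/37 = 21.3308
SE = √(s_p²·(1/21+1/18)) = 1.4835
t = (45.476−48.000)/1.4835 = -1.7012
df = 37
p-value (two-sided) = 0.09729
→ bracket: 0.05<=p<0.10

p-value bracket: 0.05<=p<0.10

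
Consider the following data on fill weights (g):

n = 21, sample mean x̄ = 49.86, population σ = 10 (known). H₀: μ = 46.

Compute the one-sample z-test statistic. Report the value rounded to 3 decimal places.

test statistic = 1.769

SE = σ/√n = 10/√21 = 2.1822
z = (x̄−μ₀)/SE = (49.86−46)/2.1822 = 1.7689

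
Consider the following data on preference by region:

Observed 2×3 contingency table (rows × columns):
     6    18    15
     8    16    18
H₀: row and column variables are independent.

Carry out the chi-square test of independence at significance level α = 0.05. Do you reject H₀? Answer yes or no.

reject H₀: no

Row totals [39, 42], col totals [14, 34, 33], n=81
χ² = (6−6.74)²/6.74 + (18−16.37)²/16.37 + (15−15.89)²/15.89 + (8−7.26)²/7.26 + (16−17.63)²/17.63 + (18−17.11)²/17.11 = 0.5658
df = 2
p-value (upper-tail) = 0.75361
At α=0.05: p ≥ α → fail to reject H₀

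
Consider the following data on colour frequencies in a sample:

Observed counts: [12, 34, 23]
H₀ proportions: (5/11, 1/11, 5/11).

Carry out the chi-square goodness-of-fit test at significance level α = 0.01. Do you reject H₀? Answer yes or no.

reject H₀: yes

n = 69; E_i = n·p_i = [31.36, 6.27, 31.36]
χ² = (12−31.36)²/31.36 + (34−6.27)²/6.27 + (23−31.36)²/31.36 = 136.7478
df = 2
p-value (upper-tail) = 0.00000
At α=0.01: p < α → reject H₀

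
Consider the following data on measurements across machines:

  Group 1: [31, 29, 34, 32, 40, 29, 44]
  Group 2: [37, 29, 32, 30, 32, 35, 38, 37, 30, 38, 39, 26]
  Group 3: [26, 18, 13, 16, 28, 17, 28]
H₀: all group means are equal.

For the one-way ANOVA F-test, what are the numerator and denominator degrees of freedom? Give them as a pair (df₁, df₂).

degrees of freedom = [2, 23]

k = 3 groups, N = 26 total
df = (k−1, N−k) = (3−1, 26−3) = (2, 23)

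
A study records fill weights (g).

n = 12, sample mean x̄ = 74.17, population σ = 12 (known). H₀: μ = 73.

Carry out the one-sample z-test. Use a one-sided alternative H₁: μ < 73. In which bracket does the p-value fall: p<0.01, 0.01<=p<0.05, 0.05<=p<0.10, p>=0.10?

p-value bracket: p>=0.10

SE = σ/√n = 12/√12 = 3.4641
z = (x̄−μ₀)/SE = (74.17−73)/3.4641 = 0.3377
p-value (one-sided, H₁ less) = 0.63222
→ bracket: p>=0.10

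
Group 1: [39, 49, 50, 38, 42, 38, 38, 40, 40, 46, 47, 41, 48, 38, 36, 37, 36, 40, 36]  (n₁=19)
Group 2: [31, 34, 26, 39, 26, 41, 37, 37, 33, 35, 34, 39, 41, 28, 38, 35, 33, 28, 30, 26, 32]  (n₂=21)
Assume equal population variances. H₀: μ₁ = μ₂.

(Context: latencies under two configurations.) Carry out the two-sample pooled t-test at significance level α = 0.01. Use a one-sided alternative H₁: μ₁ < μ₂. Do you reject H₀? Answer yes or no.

reject H₀: no

x̄₁=41.000, s₁=4.655, n₁=19
x̄₂=33.476, s₂=4.864, n₂=21
s_p² = [18·4.655² + 20·4.864²]/38 = 22.7168
SE = √(s_p²·(1/19+1/21)) = 1.5091
t = (41.000−33.476)/1.5091 = 4.9856
df = 38
p-value (one-sided, H₁ less) = 0.99999
At α=0.01: p ≥ α → fail to reject H₀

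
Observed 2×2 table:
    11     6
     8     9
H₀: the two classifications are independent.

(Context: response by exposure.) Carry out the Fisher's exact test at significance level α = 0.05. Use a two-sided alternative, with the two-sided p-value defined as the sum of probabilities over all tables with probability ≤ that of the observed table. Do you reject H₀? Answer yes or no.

Margins: r₁=17, r₂=17, c₁=19, c₂=15, n=34
p_obs = C(17,11)·C(17,8)/C(34,19); sum pmf over tables with pmf ≤ p_obs
p-value (two-sided) = 0.49053
At α=0.05: p ≥ α → fail to reject H₀

reject H₀: no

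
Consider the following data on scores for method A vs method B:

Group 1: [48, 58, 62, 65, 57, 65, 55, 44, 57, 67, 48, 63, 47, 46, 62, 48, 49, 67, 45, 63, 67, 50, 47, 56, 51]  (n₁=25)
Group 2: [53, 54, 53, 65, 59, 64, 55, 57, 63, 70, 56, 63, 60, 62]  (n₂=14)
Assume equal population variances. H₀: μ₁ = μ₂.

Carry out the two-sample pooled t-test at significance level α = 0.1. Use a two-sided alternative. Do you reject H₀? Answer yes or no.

reject H₀: yes

x̄₁=55.480, s₁=7.969, n₁=25
x̄₂=59.571, s₂=5.155, n₂=14
s_p² = [24·7.969² + 13·5.155²]/37 = 50.5316
SE = √(s_p²·(1/25+1/14)) = 2.3729
t = (55.480−59.571)/2.3729 = -1.7242
df = 37
p-value (two-sided) = 0.09301
At α=0.1: p < α → reject H₀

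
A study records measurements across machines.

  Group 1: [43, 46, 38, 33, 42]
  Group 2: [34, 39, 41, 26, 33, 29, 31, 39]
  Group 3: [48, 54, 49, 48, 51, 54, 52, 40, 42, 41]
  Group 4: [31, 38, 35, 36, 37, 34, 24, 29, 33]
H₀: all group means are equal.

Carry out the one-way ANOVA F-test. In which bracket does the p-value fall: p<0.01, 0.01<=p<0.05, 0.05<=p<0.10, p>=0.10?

p-value bracket: p<0.01

Group means [40.40, 34.00, 47.90, 33.00], grand mean 39.062
SSB = Σnᵢ(x̄ᵢ−x̄)² = 1325.775; SSW = ΣΣ(x−x̄ᵢ)² = 702.100
MSB = 1325.775/3 = 441.9250; MSW = 702.100/28 = 25.0750
F = MSB/MSW = 17.6241
df = (3, 28)
p-value (upper-tail) = 0.00000
→ bracket: p<0.01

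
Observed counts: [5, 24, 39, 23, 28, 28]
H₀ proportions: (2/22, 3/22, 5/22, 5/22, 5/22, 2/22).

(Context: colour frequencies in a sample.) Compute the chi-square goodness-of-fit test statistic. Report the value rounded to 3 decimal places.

n = 147; E_i = n·p_i = [13.36, 20.05, 33.41, 33.41, 33.41, 13.36]
χ² = (5−13.36)²/13.36 + (24−20.05)²/20.05 + (39−33.41)²/33.41 + (23−33.41)²/33.41 + (28−33.41)²/33.41 + (28−13.36)²/13.36 = 27.0993
df = 5

test statistic = 27.099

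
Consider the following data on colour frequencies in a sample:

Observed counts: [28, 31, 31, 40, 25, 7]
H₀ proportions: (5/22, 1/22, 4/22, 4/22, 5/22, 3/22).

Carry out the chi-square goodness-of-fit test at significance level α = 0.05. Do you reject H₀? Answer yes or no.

n = 162; E_i = n·p_i = [36.82, 7.36, 29.45, 29.45, 36.82, 22.09]
χ² = (28−36.82)²/36.82 + (31−7.36)²/7.36 + (31−29.45)²/29.45 + (40−29.45)²/29.45 + (25−36.82)²/36.82 + (7−22.09)²/22.09 = 95.9409
df = 5
p-value (upper-tail) = 0.00000
At α=0.05: p < α → reject H₀

reject H₀: yes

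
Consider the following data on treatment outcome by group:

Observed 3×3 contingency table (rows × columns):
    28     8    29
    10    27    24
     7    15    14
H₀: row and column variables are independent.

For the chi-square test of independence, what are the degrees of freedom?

df = (r−1)(c−1) = (3−1)·(3−1) = 4

degrees of freedom = 4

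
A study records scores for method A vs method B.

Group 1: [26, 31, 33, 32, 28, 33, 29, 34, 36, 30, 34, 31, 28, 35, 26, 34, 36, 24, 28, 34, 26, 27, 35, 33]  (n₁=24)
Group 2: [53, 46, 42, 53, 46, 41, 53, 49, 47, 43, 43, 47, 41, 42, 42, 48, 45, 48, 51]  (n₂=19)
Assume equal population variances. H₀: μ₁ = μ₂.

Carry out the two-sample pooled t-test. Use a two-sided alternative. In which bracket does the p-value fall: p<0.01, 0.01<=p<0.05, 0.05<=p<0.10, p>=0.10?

x̄₁=30.958, s₁=3.629, n₁=24
x̄₂=46.316, s₂=4.124, n₂=19
s_p² = [23·3.629² + 18·4.124²]/41 = 14.8552
SE = √(s_p²·(1/24+1/19)) = 1.1836
t = (30.958−46.316)/1.1836 = -12.9756
df = 41
p-value (two-sided) = 0.00000
→ bracket: p<0.01

p-value bracket: p<0.01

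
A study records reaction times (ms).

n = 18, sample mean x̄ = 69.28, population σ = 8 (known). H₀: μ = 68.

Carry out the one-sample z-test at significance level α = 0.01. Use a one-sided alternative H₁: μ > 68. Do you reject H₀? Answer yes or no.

SE = σ/√n = 8/√18 = 1.8856
z = (x̄−μ₀)/SE = (69.28−68)/1.8856 = 0.6788
p-value (one-sided, H₁ greater) = 0.24863
At α=0.01: p ≥ α → fail to reject H₀

reject H₀: no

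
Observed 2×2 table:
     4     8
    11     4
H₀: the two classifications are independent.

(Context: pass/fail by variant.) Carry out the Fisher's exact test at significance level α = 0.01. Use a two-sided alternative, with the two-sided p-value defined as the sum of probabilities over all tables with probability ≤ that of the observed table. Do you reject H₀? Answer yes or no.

Margins: r₁=12, r₂=15, c₁=15, c₂=12, n=27
p_obs = C(12,4)·C(15,11)/C(27,15); sum pmf over tables with pmf ≤ p_obs
p-value (two-sided) = 0.05740
At α=0.01: p ≥ α → fail to reject H₀

reject H₀: no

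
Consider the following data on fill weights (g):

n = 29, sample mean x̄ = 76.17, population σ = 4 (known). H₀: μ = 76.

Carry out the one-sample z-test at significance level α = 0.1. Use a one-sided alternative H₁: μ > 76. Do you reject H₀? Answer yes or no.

SE = σ/√n = 4/√29 = 0.7428
z = (x̄−μ₀)/SE = (76.17−76)/0.7428 = 0.2289
p-value (one-sided, H₁ greater) = 0.40949
At α=0.1: p ≥ α → fail to reject H₀

reject H₀: no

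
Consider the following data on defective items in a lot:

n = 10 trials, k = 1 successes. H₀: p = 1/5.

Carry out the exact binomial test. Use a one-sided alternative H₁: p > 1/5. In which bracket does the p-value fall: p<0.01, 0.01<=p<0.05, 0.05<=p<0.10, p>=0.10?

p-value bracket: p>=0.10

Exact binomial: n=10, k=1, p₀=1/5=0.2000
P(X≥1) from Σ C(n,i)·p₀^i·(1−p₀)^(n−i)
p-value (one-sided, H₁ greater) = 0.89263
→ bracket: p>=0.10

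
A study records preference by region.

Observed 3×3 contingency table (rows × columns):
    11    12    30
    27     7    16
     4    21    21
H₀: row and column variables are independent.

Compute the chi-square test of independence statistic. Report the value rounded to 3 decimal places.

test statistic = 32.011

Row totals [53, 50, 46], col totals [42, 40, 67], n=149
χ² = (11−14.94)²/14.94 + (12−14.23)²/14.23 + (30−23.83)²/23.83 + (27−14.09)²/14.09 + (7−13.42)²/13.42 + (16−22.48)²/22.48 + (4−12.97)²/12.97 + (21−12.35)²/12.35 + (21−20.68)²/20.68 = 32.0107
df = 4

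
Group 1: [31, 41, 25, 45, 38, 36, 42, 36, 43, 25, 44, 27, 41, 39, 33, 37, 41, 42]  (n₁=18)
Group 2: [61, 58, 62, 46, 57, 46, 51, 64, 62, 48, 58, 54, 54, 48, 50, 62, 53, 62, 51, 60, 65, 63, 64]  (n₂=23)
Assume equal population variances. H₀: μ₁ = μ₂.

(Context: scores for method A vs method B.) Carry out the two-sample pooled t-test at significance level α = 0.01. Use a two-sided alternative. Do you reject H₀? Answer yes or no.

reject H₀: yes

x̄₁=37.000, s₁=6.389, n₁=18
x̄₂=56.478, s₂=6.316, n₂=23
s_p² = [17·6.389² + 22·6.316²]/39 = 40.3010
SE = √(s_p²·(1/18+1/23)) = 1.9978
t = (37.000−56.478)/1.9978 = -9.7499
df = 39
p-value (two-sided) = 0.00000
At α=0.01: p < α → reject H₀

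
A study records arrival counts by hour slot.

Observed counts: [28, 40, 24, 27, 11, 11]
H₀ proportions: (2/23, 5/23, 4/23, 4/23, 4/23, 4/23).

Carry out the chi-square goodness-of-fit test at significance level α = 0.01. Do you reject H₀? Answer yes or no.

n = 141; E_i = n·p_i = [12.26, 30.65, 24.52, 24.52, 24.52, 24.52]
χ² = (28−12.26)²/12.26 + (40−30.65)²/30.65 + (24−24.52)²/24.52 + (27−24.52)²/24.52 + (11−24.52)²/24.52 + (11−24.52)²/24.52 = 38.2287
df = 5
p-value (upper-tail) = 0.00000
At α=0.01: p < α → reject H₀

reject H₀: yes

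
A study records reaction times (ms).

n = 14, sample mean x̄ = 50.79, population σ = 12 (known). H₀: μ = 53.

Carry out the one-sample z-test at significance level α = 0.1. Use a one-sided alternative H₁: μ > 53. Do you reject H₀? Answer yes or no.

SE = σ/√n = 12/√14 = 3.2071
z = (x̄−μ₀)/SE = (50.79−53)/3.2071 = -0.6891
p-value (one-sided, H₁ greater) = 0.75462
At α=0.1: p ≥ α → fail to reject H₀

reject H₀: no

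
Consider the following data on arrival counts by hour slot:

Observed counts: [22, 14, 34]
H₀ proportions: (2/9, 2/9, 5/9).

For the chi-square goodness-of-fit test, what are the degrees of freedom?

degrees of freedom = 2

df = k − 1 = 3 − 1 = 2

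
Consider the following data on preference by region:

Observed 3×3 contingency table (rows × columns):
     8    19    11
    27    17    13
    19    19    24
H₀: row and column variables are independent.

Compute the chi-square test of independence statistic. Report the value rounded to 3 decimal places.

Row totals [38, 57, 62], col totals [54, 55, 48], n=157
χ² = (8−13.07)²/13.07 + (19−13.31)²/13.31 + (11−11.62)²/11.62 + (27−19.61)²/19.61 + (17−19.97)²/19.97 + (13−17.43)²/17.43 + (19−21.32)²/21.32 + (19−21.72)²/21.72 + (24−18.96)²/18.96 = 10.7214
df = 4

test statistic = 10.721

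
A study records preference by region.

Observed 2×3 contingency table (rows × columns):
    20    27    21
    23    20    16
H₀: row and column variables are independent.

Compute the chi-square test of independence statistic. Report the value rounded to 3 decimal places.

test statistic = 1.296

Row totals [68, 59], col totals [43, 47, 37], n=127
χ² = (20−23.02)²/23.02 + (27−25.17)²/25.17 + (21−19.81)²/19.81 + (23−19.98)²/19.98 + (20−21.83)²/21.83 + (16−17.19)²/17.19 = 1.2962
df = 2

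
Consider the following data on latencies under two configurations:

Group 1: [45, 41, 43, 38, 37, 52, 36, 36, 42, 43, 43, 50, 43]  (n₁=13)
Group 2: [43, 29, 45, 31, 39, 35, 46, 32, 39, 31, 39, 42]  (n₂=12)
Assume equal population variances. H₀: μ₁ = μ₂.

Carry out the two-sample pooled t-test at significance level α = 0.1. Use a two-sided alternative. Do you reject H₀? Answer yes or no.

x̄₁=42.231, s₁=4.919, n₁=13
x̄₂=37.583, s₂=5.869, n₂=12
s_p² = [12·4.919² + 11·5.869²]/23 = 29.0967
SE = √(s_p²·(1/13+1/12)) = 2.1594
t = (42.231−37.583)/2.1594 = 2.1522
df = 23
p-value (two-sided) = 0.04211
At α=0.1: p < α → reject H₀

reject H₀: yes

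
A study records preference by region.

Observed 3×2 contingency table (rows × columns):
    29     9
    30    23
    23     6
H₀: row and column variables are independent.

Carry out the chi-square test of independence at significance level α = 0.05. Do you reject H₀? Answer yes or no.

reject H₀: yes

Row totals [38, 53, 29], col totals [82, 38], n=120
χ² = (29−25.97)²/25.97 + (9−12.03)²/12.03 + (30−36.22)²/36.22 + (23−16.78)²/16.78 + (23−19.82)²/19.82 + (6−9.18)²/9.18 = 6.1036
df = 2
p-value (upper-tail) = 0.04727
At α=0.05: p < α → reject H₀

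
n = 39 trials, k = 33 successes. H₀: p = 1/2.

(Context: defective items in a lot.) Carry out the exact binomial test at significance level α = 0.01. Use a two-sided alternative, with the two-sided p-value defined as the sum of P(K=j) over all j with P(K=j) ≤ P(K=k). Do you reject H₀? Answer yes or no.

Exact binomial: n=39, k=33, p₀=1/2=0.5000
P(X=j) = C(n,j)·p₀^j·(1−p₀)^(n−j); p = Σ P(X=j) over j with P(X=j) ≤ P(X=33)
p-value (two-sided) = 0.00001
At α=0.01: p < α → reject H₀

reject H₀: yes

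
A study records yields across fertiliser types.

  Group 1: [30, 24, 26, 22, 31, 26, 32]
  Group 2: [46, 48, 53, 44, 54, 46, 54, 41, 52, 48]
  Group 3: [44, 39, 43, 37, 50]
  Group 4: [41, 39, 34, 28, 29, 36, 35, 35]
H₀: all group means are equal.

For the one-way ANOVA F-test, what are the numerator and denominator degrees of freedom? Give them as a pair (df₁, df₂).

degrees of freedom = [3, 26]

k = 4 groups, N = 30 total
df = (k−1, N−k) = (4−1, 30−4) = (3, 26)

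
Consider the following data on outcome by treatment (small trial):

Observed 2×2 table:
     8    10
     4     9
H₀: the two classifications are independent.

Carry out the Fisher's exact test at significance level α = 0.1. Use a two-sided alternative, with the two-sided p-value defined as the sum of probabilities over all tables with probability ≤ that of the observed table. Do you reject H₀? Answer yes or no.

reject H₀: no

Margins: r₁=18, r₂=13, c₁=12, c₂=19, n=31
p_obs = C(18,8)·C(13,4)/C(31,12); sum pmf over tables with pmf ≤ p_obs
p-value (two-sided) = 0.48403
At α=0.1: p ≥ α → fail to reject H₀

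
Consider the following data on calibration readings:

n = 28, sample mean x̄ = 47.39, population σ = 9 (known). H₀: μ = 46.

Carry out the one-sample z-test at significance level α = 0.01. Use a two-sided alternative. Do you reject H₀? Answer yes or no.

reject H₀: no

SE = σ/√n = 9/√28 = 1.7008
z = (x̄−μ₀)/SE = (47.39−46)/1.7008 = 0.8172
p-value (two-sided) = 0.41379
At α=0.01: p ≥ α → fail to reject H₀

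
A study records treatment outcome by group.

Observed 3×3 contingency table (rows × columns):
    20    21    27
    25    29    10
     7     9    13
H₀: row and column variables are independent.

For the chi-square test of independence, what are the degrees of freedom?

df = (r−1)(c−1) = (3−1)·(3−1) = 4

degrees of freedom = 4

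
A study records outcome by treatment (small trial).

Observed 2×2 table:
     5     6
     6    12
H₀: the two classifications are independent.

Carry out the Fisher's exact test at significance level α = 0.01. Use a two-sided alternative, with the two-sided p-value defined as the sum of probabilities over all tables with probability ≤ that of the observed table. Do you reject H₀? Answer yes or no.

Margins: r₁=11, r₂=18, c₁=11, c₂=18, n=29
p_obs = C(11,5)·C(18,6)/C(29,11); sum pmf over tables with pmf ≤ p_obs
p-value (two-sided) = 0.69645
At α=0.01: p ≥ α → fail to reject H₀

reject H₀: no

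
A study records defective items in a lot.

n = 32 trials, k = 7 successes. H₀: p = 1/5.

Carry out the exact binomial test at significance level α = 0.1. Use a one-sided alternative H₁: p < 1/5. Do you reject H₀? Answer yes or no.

Exact binomial: n=32, k=7, p₀=1/5=0.2000
P(X≤7) from Σ C(n,i)·p₀^i·(1−p₀)^(n−i)
p-value (one-sided, H₁ less) = 0.69824
At α=0.1: p ≥ α → fail to reject H₀

reject H₀: no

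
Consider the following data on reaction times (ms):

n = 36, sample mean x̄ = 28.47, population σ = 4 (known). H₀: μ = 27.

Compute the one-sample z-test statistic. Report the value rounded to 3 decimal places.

SE = σ/√n = 4/√36 = 0.6667
z = (x̄−μ₀)/SE = (28.47−27)/0.6667 = 2.2050

test statistic = 2.205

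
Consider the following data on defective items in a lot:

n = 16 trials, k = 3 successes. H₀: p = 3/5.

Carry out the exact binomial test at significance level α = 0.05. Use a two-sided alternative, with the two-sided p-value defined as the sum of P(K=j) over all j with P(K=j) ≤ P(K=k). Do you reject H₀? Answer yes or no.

reject H₀: yes

Exact binomial: n=16, k=3, p₀=3/5=0.6000
P(X=j) = C(n,j)·p₀^j·(1−p₀)^(n−j); p = Σ P(X=j) over j with P(X=j) ≤ P(X=3)
p-value (two-sided) = 0.00122
At α=0.05: p < α → reject H₀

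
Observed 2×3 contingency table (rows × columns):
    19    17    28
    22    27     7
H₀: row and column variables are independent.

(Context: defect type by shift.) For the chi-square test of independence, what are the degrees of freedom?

degrees of freedom = 2

df = (r−1)(c−1) = (2−1)·(3−1) = 2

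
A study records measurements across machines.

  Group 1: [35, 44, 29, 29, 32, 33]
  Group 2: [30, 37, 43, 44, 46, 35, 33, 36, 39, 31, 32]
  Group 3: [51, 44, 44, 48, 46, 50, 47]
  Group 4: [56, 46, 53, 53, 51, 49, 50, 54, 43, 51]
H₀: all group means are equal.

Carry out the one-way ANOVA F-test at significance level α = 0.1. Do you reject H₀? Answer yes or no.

Group means [33.67, 36.91, 47.14, 50.60], grand mean 42.471
SSB = Σnᵢ(x̄ᵢ−x̄)² = 1618.971; SSW = ΣΣ(x−x̄ᵢ)² = 635.500
MSB = 1618.971/3 = 539.6570; MSW = 635.500/30 = 21.1833
F = MSB/MSW = 25.4756
df = (3, 30)
p-value (upper-tail) = 0.00000
At α=0.1: p < α → reject H₀

reject H₀: yes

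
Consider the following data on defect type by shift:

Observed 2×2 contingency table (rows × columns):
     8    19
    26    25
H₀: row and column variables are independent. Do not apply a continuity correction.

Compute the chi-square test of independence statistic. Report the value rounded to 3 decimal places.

test statistic = 3.273

Row totals [27, 51], col totals [34, 44], n=78
χ² = (8−11.77)²/11.77 + (19−15.23)²/15.23 + (26−22.23)²/22.23 + (25−28.77)²/28.77 = 3.2728
df = 1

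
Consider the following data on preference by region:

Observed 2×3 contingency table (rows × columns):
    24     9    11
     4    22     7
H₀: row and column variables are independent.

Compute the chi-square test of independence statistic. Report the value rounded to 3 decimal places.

Row totals [44, 33], col totals [28, 31, 18], n=77
χ² = (24−16.00)²/16.00 + (9−17.71)²/17.71 + (11−10.29)²/10.29 + (4−12.00)²/12.00 + (22−13.29)²/13.29 + (7−7.71)²/7.71 = 19.4518
df = 2

test statistic = 19.452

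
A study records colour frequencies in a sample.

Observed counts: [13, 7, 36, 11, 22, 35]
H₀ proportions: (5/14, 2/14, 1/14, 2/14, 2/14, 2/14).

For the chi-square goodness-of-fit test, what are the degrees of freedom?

degrees of freedom = 5

df = k − 1 = 6 − 1 = 5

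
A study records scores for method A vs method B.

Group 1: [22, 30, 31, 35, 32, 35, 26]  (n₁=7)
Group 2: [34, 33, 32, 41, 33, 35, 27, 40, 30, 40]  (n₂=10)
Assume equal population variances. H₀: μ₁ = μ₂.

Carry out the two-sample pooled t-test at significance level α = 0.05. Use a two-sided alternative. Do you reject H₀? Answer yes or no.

reject H₀: no

x̄₁=30.143, s₁=4.741, n₁=7
x̄₂=34.500, s₂=4.601, n₂=10
s_p² = [6·4.741² + 9·4.601²]/15 = 21.6905
SE = √(s_p²·(1/7+1/10)) = 2.2951
t = (30.143−34.500)/2.2951 = -1.8984
df = 15
p-value (two-sided) = 0.07705
At α=0.05: p ≥ α → fail to reject H₀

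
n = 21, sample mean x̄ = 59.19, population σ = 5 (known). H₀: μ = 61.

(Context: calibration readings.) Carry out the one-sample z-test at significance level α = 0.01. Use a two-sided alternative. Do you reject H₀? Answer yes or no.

reject H₀: no

SE = σ/√n = 5/√21 = 1.0911
z = (x̄−μ₀)/SE = (59.19−61)/1.0911 = -1.6589
p-value (two-sided) = 0.09714
At α=0.01: p ≥ α → fail to reject H₀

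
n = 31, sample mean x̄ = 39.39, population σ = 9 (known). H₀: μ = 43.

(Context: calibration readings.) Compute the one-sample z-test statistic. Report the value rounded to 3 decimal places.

test statistic = -2.233

SE = σ/√n = 9/√31 = 1.6164
z = (x̄−μ₀)/SE = (39.39−43)/1.6164 = -2.2333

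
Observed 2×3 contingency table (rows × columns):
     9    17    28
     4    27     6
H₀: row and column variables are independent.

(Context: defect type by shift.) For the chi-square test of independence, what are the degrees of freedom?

degrees of freedom = 2

df = (r−1)(c−1) = (2−1)·(3−1) = 2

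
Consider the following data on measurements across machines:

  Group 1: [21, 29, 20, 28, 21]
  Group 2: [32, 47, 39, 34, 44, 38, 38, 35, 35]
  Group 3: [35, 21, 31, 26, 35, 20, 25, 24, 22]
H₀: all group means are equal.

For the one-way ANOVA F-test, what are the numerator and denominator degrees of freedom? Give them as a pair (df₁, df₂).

degrees of freedom = [2, 20]

k = 3 groups, N = 23 total
df = (k−1, N−k) = (3−1, 23−3) = (2, 20)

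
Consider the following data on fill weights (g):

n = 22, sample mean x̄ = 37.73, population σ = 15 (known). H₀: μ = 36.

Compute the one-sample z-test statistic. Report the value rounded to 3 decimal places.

test statistic = 0.541

SE = σ/√n = 15/√22 = 3.1980
z = (x̄−μ₀)/SE = (37.73−36)/3.1980 = 0.5410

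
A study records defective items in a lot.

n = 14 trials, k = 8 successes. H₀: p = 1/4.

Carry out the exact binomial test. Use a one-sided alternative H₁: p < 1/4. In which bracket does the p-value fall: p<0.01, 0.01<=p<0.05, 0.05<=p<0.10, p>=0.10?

p-value bracket: p>=0.10

Exact binomial: n=14, k=8, p₀=1/4=0.2500
P(X≤8) from Σ C(n,i)·p₀^i·(1−p₀)^(n−i)
p-value (one-sided, H₁ less) = 0.99785
→ bracket: p>=0.10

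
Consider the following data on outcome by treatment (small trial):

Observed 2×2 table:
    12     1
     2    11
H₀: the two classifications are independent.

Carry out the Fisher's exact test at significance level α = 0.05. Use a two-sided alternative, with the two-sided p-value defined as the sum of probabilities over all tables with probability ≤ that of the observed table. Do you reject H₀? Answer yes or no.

Margins: r₁=13, r₂=13, c₁=14, c₂=12, n=26
p_obs = C(13,12)·C(13,2)/C(26,14); sum pmf over tables with pmf ≤ p_obs
p-value (two-sided) = 0.00021
At α=0.05: p < α → reject H₀

reject H₀: yes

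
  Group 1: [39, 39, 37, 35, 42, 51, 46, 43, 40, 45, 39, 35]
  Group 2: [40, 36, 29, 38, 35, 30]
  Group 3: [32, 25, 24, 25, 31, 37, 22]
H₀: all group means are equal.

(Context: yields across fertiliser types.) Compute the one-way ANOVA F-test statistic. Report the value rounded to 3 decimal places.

Group means [40.92, 34.67, 28.00], grand mean 35.800
SSB = Σnᵢ(x̄ᵢ−x̄)² = 747.750; SSW = ΣΣ(x−x̄ᵢ)² = 518.250
MSB = 747.750/2 = 373.8750; MSW = 518.250/22 = 23.5568
F = MSB/MSW = 15.8712
df = (2, 22)

test statistic = 15.871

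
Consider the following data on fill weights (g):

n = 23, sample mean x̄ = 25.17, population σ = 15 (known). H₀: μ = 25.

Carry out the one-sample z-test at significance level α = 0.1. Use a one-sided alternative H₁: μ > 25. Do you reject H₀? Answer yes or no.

reject H₀: no

SE = σ/√n = 15/√23 = 3.1277
z = (x̄−μ₀)/SE = (25.17−25)/3.1277 = 0.0544
p-value (one-sided, H₁ greater) = 0.47833
At α=0.1: p ≥ α → fail to reject H₀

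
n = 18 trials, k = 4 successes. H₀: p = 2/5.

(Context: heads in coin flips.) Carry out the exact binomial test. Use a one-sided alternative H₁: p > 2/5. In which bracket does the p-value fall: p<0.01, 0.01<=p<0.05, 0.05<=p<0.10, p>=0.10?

p-value bracket: p>=0.10

Exact binomial: n=18, k=4, p₀=2/5=0.4000
P(X≥4) from Σ C(n,i)·p₀^i·(1−p₀)^(n−i)
p-value (one-sided, H₁ greater) = 0.96722
→ bracket: p>=0.10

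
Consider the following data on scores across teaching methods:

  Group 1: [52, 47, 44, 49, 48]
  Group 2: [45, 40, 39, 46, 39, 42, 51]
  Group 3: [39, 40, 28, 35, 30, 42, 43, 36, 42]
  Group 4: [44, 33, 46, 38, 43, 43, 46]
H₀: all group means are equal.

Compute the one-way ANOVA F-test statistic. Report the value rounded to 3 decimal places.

Group means [48.00, 43.14, 37.22, 41.86], grand mean 41.786
SSB = Σnᵢ(x̄ᵢ−x̄)² = 393.444; SSW = ΣΣ(x−x̄ᵢ)² = 521.270
MSB = 393.444/3 = 131.1481; MSW = 521.270/24 = 21.7196
F = MSB/MSW = 6.0382
df = (3, 24)

test statistic = 6.038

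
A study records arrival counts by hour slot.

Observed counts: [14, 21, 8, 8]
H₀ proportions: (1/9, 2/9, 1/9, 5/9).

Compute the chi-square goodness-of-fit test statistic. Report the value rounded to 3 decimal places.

test statistic = 36.053

n = 51; E_i = n·p_i = [5.67, 11.33, 5.67, 28.33]
χ² = (14−5.67)²/5.67 + (21−11.33)²/11.33 + (8−5.67)²/5.67 + (8−28.33)²/28.33 = 36.0529
df = 3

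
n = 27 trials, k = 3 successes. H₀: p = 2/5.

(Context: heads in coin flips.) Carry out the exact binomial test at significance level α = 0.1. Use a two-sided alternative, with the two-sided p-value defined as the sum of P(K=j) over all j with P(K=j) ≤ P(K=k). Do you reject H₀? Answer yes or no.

reject H₀: yes

Exact binomial: n=27, k=3, p₀=2/5=0.4000
P(X=j) = C(n,j)·p₀^j·(1−p₀)^(n−j); p = Σ P(X=j) over j with P(X=j) ≤ P(X=3)
p-value (two-sided) = 0.00141
At α=0.1: p < α → reject H₀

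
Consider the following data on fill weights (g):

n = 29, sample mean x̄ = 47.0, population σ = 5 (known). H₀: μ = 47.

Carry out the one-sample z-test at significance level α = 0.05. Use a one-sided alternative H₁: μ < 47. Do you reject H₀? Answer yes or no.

reject H₀: no

SE = σ/√n = 5/√29 = 0.9285
z = (x̄−μ₀)/SE = (47.0−47)/0.9285 = 0.0000
p-value (one-sided, H₁ less) = 0.50000
At α=0.05: p ≥ α → fail to reject H₀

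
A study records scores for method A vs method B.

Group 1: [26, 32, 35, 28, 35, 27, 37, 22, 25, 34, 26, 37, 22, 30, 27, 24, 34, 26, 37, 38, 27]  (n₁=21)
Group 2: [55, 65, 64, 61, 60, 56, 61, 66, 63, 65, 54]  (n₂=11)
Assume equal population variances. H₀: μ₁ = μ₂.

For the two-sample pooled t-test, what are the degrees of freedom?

df = n₁ + n₂ − 2 = 21 + 11 − 2 = 30

degrees of freedom = 30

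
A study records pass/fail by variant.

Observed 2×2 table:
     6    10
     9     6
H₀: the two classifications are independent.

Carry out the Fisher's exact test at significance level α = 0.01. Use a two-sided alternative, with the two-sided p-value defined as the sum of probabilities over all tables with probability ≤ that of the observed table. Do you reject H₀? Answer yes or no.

reject H₀: no

Margins: r₁=16, r₂=15, c₁=15, c₂=16, n=31
p_obs = C(16,6)·C(15,9)/C(31,15); sum pmf over tables with pmf ≤ p_obs
p-value (two-sided) = 0.28897
At α=0.01: p ≥ α → fail to reject H₀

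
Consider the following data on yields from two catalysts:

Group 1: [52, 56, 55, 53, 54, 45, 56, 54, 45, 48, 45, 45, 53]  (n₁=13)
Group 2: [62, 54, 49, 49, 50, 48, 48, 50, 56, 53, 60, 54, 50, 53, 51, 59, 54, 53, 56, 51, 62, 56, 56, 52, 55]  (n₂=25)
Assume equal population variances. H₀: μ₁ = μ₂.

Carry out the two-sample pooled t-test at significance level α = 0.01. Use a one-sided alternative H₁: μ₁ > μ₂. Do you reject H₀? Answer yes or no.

x̄₁=50.846, s₁=4.525, n₁=13
x̄₂=53.640, s₂=4.071, n₂=25
s_p² = [12·4.525² + 24·4.071²]/36 = 17.8737
SE = √(s_p²·(1/13+1/25)) = 1.4456
t = (50.846−53.640)/1.4456 = -1.9326
df = 36
p-value (one-sided, H₁ greater) = 0.96941
At α=0.01: p ≥ α → fail to reject H₀

reject H₀: no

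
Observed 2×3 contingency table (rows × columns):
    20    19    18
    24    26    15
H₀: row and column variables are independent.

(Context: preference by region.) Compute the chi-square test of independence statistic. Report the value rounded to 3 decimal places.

test statistic = 1.206

Row totals [57, 65], col totals [44, 45, 33], n=122
χ² = (20−20.56)²/20.56 + (19−21.02)²/21.02 + (18−15.42)²/15.42 + (24−23.44)²/23.44 + (26−23.98)²/23.98 + (15−17.58)²/17.58 = 1.2058
df = 2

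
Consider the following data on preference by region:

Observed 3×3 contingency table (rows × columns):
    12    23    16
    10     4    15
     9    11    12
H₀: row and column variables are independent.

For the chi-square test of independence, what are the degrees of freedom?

df = (r−1)(c−1) = (3−1)·(3−1) = 4

degrees of freedom = 4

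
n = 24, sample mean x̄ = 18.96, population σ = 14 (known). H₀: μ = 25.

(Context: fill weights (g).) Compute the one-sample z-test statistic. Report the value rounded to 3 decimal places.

SE = σ/√n = 14/√24 = 2.8577
z = (x̄−μ₀)/SE = (18.96−25)/2.8577 = -2.1136

test statistic = -2.114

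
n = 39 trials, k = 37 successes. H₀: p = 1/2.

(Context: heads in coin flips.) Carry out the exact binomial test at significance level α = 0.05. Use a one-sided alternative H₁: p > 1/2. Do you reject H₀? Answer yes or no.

reject H₀: yes

Exact binomial: n=39, k=37, p₀=1/2=0.5000
P(X≥37) from Σ C(n,i)·p₀^i·(1−p₀)^(n−i)
p-value (one-sided, H₁ greater) = 0.00000
At α=0.05: p < α → reject H₀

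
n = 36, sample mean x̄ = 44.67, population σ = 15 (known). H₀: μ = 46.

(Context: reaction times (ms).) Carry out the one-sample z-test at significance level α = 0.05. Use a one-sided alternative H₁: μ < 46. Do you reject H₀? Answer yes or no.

reject H₀: no

SE = σ/√n = 15/√36 = 2.5000
z = (x̄−μ₀)/SE = (44.67−46)/2.5000 = -0.5320
p-value (one-sided, H₁ less) = 0.29736
At α=0.05: p ≥ α → fail to reject H₀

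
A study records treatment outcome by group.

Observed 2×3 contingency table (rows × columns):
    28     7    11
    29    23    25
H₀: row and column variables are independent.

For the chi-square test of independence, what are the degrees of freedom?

degrees of freedom = 2

df = (r−1)(c−1) = (2−1)·(3−1) = 2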